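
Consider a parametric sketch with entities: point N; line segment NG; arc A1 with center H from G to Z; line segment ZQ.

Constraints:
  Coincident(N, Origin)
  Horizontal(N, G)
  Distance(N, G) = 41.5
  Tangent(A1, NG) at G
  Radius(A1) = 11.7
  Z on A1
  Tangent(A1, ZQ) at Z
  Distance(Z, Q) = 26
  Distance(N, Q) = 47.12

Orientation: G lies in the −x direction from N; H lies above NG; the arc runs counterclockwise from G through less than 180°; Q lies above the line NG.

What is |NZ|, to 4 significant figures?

31.87

N is at the origin; NG is horizontal with |NG| = 41.5 and G on the −x side, so G = (-41.50, 0.000). Since A1 is tangent to NG there, HG ⟂ NG, so H = G + (0, 11.7) = (-41.50, 11.70). Since HZ ⟂ ZQ (tangency), |HQ| = √(11.7² + 26.0²) = 28.51 regardless of where Z sits on A1. So Q lies on both circle(N, 47.12) and circle(H, 28.51); the above-NG intersection is Q = (-28.85, 37.25). Z is the foot of the tangent from Q: Z = (-29.81, 11.27).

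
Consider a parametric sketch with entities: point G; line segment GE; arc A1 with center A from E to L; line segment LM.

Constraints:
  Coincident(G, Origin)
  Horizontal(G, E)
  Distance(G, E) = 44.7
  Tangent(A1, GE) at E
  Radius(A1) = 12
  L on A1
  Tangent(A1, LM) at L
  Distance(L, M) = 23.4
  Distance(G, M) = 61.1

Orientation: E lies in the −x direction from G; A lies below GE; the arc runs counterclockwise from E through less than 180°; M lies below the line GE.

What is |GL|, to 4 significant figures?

58.24

G is at the origin; GE is horizontal with |GE| = 44.7 and E on the −x side, so E = (-44.70, 0.000). The tangent condition forces AE to be normal to GE, so A = E + (0, -12) = (-44.70, -12.00). Since AL ⟂ LM (tangency), |AM| = √(12.0² + 23.4²) = 26.30 regardless of where L sits on A1. So M lies on both circle(G, 61.1) and circle(A, 26.30); the below-GE intersection is M = (-47.75, -38.12). L is the foot of the tangent from M: L = (-55.94, -16.20).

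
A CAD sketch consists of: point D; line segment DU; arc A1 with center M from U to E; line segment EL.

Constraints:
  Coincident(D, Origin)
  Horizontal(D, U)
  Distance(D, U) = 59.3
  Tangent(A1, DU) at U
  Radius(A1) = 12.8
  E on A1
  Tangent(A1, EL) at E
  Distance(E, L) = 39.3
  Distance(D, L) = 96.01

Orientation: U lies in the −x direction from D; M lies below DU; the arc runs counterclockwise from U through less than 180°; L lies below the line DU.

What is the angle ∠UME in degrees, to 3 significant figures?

70.4°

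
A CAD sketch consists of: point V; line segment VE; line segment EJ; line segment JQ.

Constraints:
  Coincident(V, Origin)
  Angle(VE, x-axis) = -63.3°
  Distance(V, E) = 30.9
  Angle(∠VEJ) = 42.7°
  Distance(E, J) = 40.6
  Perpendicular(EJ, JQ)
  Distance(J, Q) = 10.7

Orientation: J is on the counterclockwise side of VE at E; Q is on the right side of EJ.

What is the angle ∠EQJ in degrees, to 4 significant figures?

75.24°

∠VEJ = 42.7°, so EJ runs at -63.3° + (180° − 42.7°) = 74.00° from the x-axis; with |EJ| = 40.6, J = E + 40.6·(cos 74.00°, sin 74.00°) = (25.07, 11.42). EJ is perpendicular to JQ; with |JQ| = 10.7 on the right of EJ, Q = J + 10.7·(0.9613, -0.2756) = (35.36, 8.473). Then cos ∠EQJ = QE·QJ / (|QE||QJ|), giving 75.24°.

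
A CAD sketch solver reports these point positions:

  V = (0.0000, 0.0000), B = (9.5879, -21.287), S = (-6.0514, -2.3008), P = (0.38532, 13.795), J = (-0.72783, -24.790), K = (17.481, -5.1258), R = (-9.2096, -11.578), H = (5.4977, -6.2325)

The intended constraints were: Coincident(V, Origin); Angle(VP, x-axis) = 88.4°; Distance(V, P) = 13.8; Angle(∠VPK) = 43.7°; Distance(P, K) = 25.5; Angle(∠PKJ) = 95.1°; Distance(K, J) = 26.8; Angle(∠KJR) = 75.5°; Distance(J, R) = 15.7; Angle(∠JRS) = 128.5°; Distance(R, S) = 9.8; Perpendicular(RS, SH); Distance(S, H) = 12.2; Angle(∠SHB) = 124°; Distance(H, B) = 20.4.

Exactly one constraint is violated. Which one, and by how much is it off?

Distance(H, B) = 20.4 — off by 4.80.

V = (0.00, 0.00) ✓; VP at 88.40° ✓; |VP| = 13.80 ✓; ∠VPK = 43.70° ✓; |PK| = 25.50 ✓; ∠PKJ = 95.10° ✓; |KJ| = 26.80 ✓; ∠KJR = 75.50° ✓; |JR| = 15.70 ✓; ∠JRS = 128.5° ✓; |RS| = 9.800 ✓; ∠(RS, SH) = 90.00° ✓; |SH| = 12.20 ✓; ∠SHB = 124.0° ✓; |HB| = 15.60 ✗.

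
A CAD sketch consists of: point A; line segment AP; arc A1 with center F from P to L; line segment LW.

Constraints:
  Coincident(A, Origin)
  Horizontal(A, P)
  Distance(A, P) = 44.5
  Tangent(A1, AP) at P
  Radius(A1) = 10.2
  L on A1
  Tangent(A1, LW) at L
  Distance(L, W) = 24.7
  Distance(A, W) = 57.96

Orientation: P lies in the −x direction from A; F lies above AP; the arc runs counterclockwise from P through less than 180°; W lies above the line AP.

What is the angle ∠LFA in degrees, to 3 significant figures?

35.7°

A is at the origin; A and P share the same y with |AP| = 44.5 and P on the −x side, so P = (-44.5, 0.00). A1 meets AP tangentially, so FP is at right angles to AP, so F = P + (0, 10.2) = (-44.5, 10.2). Since FL ⟂ LW (tangency), |FW| = √(10.2² + 24.7²) = 26.7 regardless of where L sits on A1. So W lies on both circle(A, 57.96) and circle(F, 26.7); the above-AP intersection is W = (-44.7, 36.9). L is the foot of the tangent from W: L = (-35.1, 14.2).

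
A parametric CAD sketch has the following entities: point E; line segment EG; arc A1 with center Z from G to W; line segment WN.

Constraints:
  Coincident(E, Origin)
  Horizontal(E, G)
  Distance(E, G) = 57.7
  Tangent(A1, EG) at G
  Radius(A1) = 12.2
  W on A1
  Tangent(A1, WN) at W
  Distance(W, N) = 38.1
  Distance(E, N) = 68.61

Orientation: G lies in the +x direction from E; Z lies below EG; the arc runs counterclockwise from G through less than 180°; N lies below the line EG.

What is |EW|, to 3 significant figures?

47.2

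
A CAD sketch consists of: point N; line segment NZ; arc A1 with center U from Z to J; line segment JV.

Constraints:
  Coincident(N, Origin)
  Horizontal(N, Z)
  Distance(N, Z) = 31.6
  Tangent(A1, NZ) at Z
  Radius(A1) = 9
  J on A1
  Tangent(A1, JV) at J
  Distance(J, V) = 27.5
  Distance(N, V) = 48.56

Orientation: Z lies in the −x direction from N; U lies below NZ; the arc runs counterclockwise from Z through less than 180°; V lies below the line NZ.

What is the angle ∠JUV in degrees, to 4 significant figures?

71.88°

Checks: |UJ| = 9.000 ✓; ∠(UJ, JV) = 90.00° ✓; |JV| = 27.50 ✓; |NV| = 48.56 ✓.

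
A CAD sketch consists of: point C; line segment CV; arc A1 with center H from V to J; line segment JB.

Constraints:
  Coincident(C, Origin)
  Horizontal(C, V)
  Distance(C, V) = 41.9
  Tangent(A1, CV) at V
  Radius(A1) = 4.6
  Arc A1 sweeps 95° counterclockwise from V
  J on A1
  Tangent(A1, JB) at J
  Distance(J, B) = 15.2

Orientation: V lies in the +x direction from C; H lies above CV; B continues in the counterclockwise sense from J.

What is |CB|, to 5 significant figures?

49.447

C is at the origin; CV is horizontal with |CV| = 41.9 and V on the +x side, so V = (41.900, 0.0000). Tangency of A1 to CV means the radius HV is perpendicular to CV, so H = V + (0, 4.6) = (41.900, 4.6000). On A1, V sits at bearing -90° from H; a 95° counterclockwise sweep puts J at bearing 5°, so J = H + 4.6·(cos 5°, sin 5°) = (46.482, 5.0009). Tangency of A1 to JB means the radius HJ is perpendicular to JB, so JB runs along (−sin 5°, cos 5°); with |JB| = 15.2, B = (45.158, 20.143). Then |CB| = |B − C| = 49.447.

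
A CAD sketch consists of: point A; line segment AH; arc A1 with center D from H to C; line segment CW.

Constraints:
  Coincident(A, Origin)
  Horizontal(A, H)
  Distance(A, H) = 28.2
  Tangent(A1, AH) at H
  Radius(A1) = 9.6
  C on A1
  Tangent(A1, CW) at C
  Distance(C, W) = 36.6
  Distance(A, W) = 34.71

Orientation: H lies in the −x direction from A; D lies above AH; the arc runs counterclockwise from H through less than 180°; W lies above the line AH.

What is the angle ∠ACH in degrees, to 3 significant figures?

140°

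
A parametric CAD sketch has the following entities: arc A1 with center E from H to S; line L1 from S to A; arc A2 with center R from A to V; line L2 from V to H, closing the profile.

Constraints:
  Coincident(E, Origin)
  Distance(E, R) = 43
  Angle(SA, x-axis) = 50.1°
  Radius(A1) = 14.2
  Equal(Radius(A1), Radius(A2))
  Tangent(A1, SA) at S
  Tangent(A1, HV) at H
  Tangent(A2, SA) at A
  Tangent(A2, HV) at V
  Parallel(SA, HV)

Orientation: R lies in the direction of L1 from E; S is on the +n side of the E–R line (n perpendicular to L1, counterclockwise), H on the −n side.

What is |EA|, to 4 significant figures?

45.28

The slot axis is L1's direction at 50.1°, so u = (cos 50.1°, sin 50.1°) = (0.6414, 0.7672) and n = (−sin 50.1°, cos 50.1°) = (-0.7672, 0.6414). E is at the origin and R lies 43.0 along u from E, so R = 43.0·u = (27.58, 32.99). Tangency of A1 to both parallel lines with radius 14.2 puts S and H at E ± 14.2·n: S = (-10.89, 9.109), H = (10.89, -9.109). Equal radii place A and V the same way about R: A = R + 14.2·n = (16.69, 42.10), V = R − 14.2·n = (38.48, 23.88). Then |EA| = |A − E| = 45.28.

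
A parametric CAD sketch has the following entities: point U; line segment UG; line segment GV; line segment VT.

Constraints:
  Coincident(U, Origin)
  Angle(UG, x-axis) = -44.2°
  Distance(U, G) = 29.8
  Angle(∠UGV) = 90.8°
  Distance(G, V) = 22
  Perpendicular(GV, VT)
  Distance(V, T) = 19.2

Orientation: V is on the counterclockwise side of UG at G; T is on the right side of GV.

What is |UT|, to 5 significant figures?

53.881

U is at the origin; UG runs at -44.2° with length 29.8, so G = 29.8·(cos -44.2°, sin -44.2°) = (21.364, -20.776). ∠UGV = 90.8°, so GV runs at -44.2° + (180° − 90.8°) = 45.000° from the x-axis; with |GV| = 22.0, V = G + 22.0·(cos 45.000°, sin 45.000°) = (36.920, -5.2192). The perpendicularity gives VT at right angles to GV; with |VT| = 19.2 on the right of GV, T = V + 19.2·(0.70711, -0.70711) = (50.497, -18.796). Then |UT| = |T − U| = 53.881.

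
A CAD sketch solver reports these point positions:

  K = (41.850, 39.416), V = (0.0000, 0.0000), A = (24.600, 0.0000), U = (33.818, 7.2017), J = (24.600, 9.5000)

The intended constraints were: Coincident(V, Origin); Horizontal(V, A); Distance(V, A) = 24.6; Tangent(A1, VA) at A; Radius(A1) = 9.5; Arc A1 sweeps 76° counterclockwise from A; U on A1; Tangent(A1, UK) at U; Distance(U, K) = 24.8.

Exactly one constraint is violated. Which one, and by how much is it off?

Distance(U, K) = 24.8 — off by 8.40.

V = (0.00, 0.00) ✓; V.y = 0.00, A.y = 0.00 ✓; |VA| = 24.60 ✓; ∠(JA, AV) = 90.00° ✓; |JA| = 9.500 ✓; bearing(J→U) − bearing(J→A) = 76.00° ✓; |JU| = 9.500 ✓; ∠(JU, UK) = 90.00° ✓; |UK| = 33.20 ✗.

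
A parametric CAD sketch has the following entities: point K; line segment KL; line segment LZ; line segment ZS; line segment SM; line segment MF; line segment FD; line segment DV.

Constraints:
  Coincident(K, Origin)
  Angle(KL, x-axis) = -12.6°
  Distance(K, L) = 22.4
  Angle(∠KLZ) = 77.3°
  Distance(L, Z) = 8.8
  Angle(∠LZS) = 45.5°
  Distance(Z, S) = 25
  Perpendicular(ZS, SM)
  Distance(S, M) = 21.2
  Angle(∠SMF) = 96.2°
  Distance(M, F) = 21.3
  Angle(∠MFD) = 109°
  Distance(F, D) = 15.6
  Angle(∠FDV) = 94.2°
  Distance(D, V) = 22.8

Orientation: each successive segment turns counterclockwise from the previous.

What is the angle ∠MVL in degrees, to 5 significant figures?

72.453°

∠MFD = 109.0° gives FD at 109.40° from the x-axis; with |FD| = 15.6, D = (30.441, -0.79048). ∠FDV = 94.2° gives DV at -164.80° from the x-axis; with |DV| = 22.8, V = (8.4388, -6.7684). Then cos ∠MVL = VM·VL / (|VM||VL|), giving 72.453°.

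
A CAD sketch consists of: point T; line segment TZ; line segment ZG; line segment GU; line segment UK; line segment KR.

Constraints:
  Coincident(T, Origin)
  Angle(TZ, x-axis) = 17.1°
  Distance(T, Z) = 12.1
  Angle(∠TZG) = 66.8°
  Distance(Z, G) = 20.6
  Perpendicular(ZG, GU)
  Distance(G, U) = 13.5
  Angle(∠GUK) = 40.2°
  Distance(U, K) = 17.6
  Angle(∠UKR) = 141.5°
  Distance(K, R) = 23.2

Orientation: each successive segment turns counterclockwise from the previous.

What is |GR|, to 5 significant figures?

26.082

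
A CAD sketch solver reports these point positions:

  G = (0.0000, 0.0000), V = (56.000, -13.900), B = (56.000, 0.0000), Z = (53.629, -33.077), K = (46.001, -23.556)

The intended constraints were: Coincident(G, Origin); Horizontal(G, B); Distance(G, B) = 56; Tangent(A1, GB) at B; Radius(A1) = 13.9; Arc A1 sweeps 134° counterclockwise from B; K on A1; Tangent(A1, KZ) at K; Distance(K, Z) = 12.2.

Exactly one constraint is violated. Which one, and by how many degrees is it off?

Tangent(A1, KZ) at K — off by 5.30°.

G = (0.00, 0.00) ✓; G.y = 0.00, B.y = 0.00 ✓; |GB| = 56.00 ✓; ∠(VB, BG) = 90.00° ✓; |VB| = 13.90 ✓; bearing(V→K) − bearing(V→B) = 134.0° ✓; |VK| = 13.90 ✓; ∠(VK, KZ) = 95.30° ✗; |KZ| = 12.20 ✓.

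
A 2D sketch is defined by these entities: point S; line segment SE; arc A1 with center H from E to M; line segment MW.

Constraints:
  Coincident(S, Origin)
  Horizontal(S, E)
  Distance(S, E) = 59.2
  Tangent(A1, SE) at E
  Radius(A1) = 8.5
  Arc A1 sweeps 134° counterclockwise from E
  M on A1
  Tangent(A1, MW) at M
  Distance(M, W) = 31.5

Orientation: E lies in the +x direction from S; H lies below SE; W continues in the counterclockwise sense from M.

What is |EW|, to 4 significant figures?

40.28

On A1, E sits at bearing 90° from H; a 134° counterclockwise sweep puts M at bearing 224°, so M = H + 8.5·(cos 224°, sin 224°) = (53.09, -14.40). A1 meets MW tangentially, so HM is at right angles to MW, so MW runs along (−sin 224°, cos 224°); with |MW| = 31.5, W = (74.97, -37.06). Then |EW| = |W − E| = 40.28.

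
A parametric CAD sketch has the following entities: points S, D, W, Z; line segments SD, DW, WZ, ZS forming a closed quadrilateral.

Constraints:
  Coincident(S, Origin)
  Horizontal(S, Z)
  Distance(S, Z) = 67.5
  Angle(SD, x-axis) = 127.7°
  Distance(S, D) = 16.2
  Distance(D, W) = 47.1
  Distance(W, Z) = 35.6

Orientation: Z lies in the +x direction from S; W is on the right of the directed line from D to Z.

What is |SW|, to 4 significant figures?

33.48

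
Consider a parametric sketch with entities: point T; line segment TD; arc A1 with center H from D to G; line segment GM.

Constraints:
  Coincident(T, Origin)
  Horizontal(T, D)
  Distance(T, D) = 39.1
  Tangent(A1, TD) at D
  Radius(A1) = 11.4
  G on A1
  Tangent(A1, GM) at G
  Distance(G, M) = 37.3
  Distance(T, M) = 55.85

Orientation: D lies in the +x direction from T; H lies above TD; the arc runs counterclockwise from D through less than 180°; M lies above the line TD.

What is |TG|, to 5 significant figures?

51.686

Checks: |HG| = 11.40 ✓; ∠(HG, GM) = 90.00° ✓; |GM| = 37.30 ✓; |TM| = 55.85 ✓.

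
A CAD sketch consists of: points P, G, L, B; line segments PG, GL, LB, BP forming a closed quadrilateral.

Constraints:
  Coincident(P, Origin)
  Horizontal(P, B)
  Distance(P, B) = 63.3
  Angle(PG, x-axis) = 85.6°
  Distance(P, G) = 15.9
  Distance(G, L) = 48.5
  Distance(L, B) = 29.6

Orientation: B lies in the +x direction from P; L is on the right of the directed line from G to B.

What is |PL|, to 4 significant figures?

41.21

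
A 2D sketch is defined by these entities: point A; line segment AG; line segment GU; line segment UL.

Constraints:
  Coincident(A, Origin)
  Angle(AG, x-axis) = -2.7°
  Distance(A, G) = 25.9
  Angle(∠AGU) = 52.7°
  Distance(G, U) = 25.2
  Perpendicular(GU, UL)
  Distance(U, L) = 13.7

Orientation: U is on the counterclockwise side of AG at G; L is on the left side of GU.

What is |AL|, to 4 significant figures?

11.75

∠AGU = 52.7°, so GU runs at -2.7° + (180° − 52.7°) = 124.6° from the x-axis; with |GU| = 25.2, U = G + 25.2·(cos 124.6°, sin 124.6°) = (11.56, 19.52). GU is perpendicular to UL; with |UL| = 13.7 on the left of GU, L = U + 13.7·(-0.8231, -0.5678) = (0.2846, 11.74). Then |AL| = |L − A| = 11.75.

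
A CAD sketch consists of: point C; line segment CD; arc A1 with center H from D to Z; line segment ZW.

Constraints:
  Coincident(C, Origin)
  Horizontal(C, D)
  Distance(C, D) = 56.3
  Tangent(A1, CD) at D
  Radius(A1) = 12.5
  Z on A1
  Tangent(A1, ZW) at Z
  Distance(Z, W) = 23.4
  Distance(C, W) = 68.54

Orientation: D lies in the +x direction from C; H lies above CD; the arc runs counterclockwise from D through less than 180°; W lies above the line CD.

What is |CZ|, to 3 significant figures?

69.8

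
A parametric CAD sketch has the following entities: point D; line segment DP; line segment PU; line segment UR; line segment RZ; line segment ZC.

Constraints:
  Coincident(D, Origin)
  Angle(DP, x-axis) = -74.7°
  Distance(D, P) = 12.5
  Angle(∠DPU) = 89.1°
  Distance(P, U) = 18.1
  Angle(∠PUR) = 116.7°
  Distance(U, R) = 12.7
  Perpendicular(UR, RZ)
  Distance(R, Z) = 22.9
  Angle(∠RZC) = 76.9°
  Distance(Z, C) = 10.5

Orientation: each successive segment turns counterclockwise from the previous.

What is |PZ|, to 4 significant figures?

21.89

D is at the origin; DP runs at -74.7° with length 12.5, so P = (3.298, -12.06). ∠DPU = 89.1° gives PU at 16.20° from the x-axis; with |PU| = 18.1, U = (20.68, -7.007). ∠PUR = 116.7° gives UR at 79.50° from the x-axis; with |UR| = 12.7, R = (22.99, 5.480). The perpendicularity gives RZ at right angles to UR, so RZ runs at 169.5°; with |RZ| = 22.9, Z = (0.4776, 9.653). Then |PZ| = |Z − P| = 21.89.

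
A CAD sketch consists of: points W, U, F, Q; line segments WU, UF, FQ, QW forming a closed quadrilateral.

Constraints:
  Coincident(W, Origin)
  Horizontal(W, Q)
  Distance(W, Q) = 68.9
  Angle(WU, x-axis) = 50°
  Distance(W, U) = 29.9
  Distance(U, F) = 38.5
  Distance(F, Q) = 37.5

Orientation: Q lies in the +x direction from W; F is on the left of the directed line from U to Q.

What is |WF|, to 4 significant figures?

65.87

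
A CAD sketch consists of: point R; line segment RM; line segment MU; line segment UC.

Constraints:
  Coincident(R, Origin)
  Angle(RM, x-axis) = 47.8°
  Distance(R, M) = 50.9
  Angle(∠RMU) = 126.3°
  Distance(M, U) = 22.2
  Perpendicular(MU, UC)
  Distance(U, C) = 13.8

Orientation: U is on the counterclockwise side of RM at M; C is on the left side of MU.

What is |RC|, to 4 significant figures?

58.99

R is at the origin; RM runs at 47.8° with length 50.9, so M = 50.9·(cos 47.8°, sin 47.8°) = (34.19, 37.71). ∠RMU = 126.3°, so MU runs at 47.8° + (180° − 126.3°) = 101.5° from the x-axis; with |MU| = 22.2, U = M + 22.2·(cos 101.5°, sin 101.5°) = (29.76, 59.46). The perpendicularity gives UC at right angles to MU; with |UC| = 13.8 on the left of MU, C = U + 13.8·(-0.9799, -0.1994) = (16.24, 56.71). Then |RC| = |C − R| = 58.99.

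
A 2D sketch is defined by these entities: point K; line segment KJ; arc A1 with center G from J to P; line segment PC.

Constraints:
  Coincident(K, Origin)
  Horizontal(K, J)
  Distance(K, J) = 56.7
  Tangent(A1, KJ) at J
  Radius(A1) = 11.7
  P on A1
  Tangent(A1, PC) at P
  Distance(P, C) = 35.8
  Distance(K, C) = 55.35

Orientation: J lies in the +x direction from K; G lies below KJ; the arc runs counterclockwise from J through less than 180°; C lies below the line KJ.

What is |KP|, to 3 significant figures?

46.2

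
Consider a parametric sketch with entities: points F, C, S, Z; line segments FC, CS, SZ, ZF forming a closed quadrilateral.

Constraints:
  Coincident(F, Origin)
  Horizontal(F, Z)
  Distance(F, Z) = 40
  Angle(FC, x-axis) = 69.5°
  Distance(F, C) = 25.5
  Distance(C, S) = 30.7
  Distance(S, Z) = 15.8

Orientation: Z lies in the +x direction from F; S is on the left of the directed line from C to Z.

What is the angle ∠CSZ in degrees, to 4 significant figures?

110.7°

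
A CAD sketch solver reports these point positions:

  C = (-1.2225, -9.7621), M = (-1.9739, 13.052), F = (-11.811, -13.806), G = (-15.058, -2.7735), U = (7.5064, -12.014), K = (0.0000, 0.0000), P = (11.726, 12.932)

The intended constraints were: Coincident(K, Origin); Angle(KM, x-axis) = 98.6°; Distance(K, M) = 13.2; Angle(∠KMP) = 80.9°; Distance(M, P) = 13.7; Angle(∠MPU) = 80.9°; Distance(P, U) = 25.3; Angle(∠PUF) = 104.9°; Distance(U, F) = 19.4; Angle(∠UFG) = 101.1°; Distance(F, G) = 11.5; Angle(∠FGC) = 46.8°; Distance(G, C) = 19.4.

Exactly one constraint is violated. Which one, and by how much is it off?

Distance(G, C) = 19.4 — off by 3.90.

K = (0.00, 0.00) ✓; KM at 98.60° ✓; |KM| = 13.20 ✓; ∠KMP = 80.90° ✓; |MP| = 13.70 ✓; ∠MPU = 80.90° ✓; |PU| = 25.30 ✓; ∠PUF = 104.9° ✓; |UF| = 19.40 ✓; ∠UFG = 101.1° ✓; |FG| = 11.50 ✓; ∠FGC = 46.80° ✓; |GC| = 15.50 ✗.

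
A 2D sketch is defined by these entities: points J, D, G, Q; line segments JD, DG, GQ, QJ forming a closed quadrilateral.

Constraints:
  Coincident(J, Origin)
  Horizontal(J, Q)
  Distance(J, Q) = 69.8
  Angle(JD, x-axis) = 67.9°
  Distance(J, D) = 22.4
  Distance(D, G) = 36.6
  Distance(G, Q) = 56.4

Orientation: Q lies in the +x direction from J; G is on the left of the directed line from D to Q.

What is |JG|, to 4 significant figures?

57.54

Checks: |DG| = 36.60 ✓; |GQ| = 56.40 ✓.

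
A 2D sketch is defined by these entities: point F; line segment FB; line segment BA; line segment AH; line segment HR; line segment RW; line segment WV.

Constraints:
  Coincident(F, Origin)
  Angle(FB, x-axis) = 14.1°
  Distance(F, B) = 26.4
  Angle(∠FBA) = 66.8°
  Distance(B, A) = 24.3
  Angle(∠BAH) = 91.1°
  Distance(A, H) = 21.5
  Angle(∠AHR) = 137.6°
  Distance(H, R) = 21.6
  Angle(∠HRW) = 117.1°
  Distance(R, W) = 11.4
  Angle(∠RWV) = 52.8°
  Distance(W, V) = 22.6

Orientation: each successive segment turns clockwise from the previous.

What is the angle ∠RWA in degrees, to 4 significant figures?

68.72°

F is at the origin; FB runs at 14.1° with length 26.4, so B = (25.60, 6.431). ∠FBA = 66.8° gives BA at -99.10° from the x-axis; with |BA| = 24.3, A = (21.76, -17.56). ∠BAH = 91.1° gives AH at 172.0° from the x-axis; with |AH| = 21.5, H = (0.4706, -14.57). ∠AHR = 137.6° gives HR at 129.6° from the x-axis; with |HR| = 21.6, R = (-13.30, 2.073). ∠HRW = 117.1° gives RW at 66.70° from the x-axis; with |RW| = 11.4, W = (-8.789, 12.54). Then cos ∠RWA = WR·WA / (|WR||WA|), giving 68.72°.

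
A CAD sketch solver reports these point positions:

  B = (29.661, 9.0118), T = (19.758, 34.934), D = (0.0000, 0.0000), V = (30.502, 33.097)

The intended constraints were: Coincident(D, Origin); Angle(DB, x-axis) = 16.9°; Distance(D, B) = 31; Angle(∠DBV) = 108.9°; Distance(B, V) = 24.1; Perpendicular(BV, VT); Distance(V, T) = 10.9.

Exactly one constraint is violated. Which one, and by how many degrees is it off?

Perpendicular(BV, VT) — off by 7.70°.

D = (0.00, 0.00) ✓; DB at 16.90° ✓; |DB| = 31.00 ✓; ∠DBV = 108.9° ✓; |BV| = 24.10 ✓; ∠(BV, VT) = 82.30° ✗; |VT| = 10.90 ✓.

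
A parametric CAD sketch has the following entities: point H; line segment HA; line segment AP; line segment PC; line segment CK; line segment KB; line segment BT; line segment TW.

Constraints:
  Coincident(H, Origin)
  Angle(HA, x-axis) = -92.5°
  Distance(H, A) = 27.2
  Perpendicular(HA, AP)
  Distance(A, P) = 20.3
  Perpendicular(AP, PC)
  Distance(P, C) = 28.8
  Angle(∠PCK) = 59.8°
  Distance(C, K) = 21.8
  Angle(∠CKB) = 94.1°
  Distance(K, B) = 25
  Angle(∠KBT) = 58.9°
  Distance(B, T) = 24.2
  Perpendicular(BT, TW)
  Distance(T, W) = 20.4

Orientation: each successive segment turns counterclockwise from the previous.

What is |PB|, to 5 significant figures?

9.1006

∠PCK = 59.8° gives CK at -152.30° from the x-axis; with |CK| = 21.8, K = (1.0489, -9.4206). ∠CKB = 94.1° gives KB at -66.400° from the x-axis; with |KB| = 25.0, B = (11.058, -32.330). Then |PB| = |B − P| = 9.1006.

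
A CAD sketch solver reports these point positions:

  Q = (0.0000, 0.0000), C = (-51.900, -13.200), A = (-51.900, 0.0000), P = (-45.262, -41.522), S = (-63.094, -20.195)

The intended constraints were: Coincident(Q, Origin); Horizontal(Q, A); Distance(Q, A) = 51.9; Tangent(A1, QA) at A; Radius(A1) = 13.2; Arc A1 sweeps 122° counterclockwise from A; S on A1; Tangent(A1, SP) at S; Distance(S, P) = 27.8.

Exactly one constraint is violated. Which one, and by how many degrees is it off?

Tangent(A1, SP) at S — off by 7.90°.

Q = (0.00, 0.00) ✓; Q.y = 0.00, A.y = 0.00 ✓; |QA| = 51.90 ✓; ∠(CA, AQ) = 90.00° ✓; |CA| = 13.20 ✓; bearing(C→S) − bearing(C→A) = 122.0° ✓; |CS| = 13.20 ✓; ∠(CS, SP) = 82.10° ✗; |SP| = 27.80 ✓.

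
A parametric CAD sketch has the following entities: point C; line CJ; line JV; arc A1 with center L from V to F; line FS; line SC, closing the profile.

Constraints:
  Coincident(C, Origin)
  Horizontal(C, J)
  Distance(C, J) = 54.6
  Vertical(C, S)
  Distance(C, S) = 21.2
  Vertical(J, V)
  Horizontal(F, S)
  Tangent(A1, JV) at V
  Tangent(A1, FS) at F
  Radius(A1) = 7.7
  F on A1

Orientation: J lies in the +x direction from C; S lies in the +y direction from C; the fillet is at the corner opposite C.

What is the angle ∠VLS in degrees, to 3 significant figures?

171°

C is at the origin; CJ is horizontal with |CJ| = 54.6 and J on the +x side, so J = (54.6, 0.00). CS is vertical with |CS| = 21.2 and S on the +y side, so S = (0.00, 21.2). The virtual corner opposite C is at (54.6, 21.2). Since A1 is tangent to JV there, LV ⟂ JV and since A1 is tangent to FS there, LF ⟂ FS, with radius 7.7, so the center L sits 7.7 in from both sides at L = (46.9, 13.5). That places the tangent points at V = (54.6, 13.5) on JV and F = (46.9, 21.2) on FS. Then cos ∠VLS = LV·LS / (|LV||LS|), giving 171°.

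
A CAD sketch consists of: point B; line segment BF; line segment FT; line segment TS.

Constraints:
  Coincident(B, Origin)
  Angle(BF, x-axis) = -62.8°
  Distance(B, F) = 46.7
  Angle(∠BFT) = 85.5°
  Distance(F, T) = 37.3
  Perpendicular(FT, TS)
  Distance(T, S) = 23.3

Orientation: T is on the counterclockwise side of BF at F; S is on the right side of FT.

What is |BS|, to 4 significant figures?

77.53

B is at the origin; BF runs at -62.8° with length 46.7, so F = 46.7·(cos -62.8°, sin -62.8°) = (21.35, -41.54). ∠BFT = 85.5°, so FT runs at -62.8° + (180° − 85.5°) = 31.70° from the x-axis; with |FT| = 37.3, T = F + 37.3·(cos 31.70°, sin 31.70°) = (53.08, -21.94). The perpendicularity gives TS at right angles to FT; with |TS| = 23.3 on the right of FT, S = T + 23.3·(0.5255, -0.8508) = (65.33, -41.76). Then |BS| = |S − B| = 77.53.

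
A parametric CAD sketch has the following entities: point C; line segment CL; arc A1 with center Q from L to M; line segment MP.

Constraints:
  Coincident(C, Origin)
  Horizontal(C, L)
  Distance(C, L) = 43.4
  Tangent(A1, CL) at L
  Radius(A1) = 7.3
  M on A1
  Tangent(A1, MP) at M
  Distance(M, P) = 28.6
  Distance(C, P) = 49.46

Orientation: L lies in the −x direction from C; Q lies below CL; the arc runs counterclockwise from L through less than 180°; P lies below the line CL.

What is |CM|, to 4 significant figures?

50.84

C is at the origin; CL is horizontal with |CL| = 43.4 and L on the −x side, so L = (-43.40, 0.000). The tangent condition forces QL to be normal to CL, so Q = L + (0, -7.3) = (-43.40, -7.300). Since QM ⟂ MP (tangency), |QP| = √(7.3² + 28.6²) = 29.52 regardless of where M sits on A1. So P lies on both circle(C, 49.46) and circle(Q, 29.52); the below-CL intersection is P = (-34.50, -35.44). M is the foot of the tangent from P: M = (-49.60, -11.15).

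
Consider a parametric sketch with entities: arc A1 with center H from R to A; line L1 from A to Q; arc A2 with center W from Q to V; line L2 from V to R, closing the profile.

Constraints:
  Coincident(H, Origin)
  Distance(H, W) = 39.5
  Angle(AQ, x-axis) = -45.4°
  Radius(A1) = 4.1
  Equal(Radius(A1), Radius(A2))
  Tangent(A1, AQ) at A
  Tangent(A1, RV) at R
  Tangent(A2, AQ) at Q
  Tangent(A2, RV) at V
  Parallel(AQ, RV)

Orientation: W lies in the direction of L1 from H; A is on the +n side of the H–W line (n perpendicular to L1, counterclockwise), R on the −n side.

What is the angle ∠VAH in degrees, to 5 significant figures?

78.272°

The slot axis is L1's direction at -45.4°, so u = (cos -45.4°, sin -45.4°) = (0.70215, -0.71203) and n = (−sin -45.4°, cos -45.4°) = (0.71203, 0.70215). H is at the origin and W lies 39.5 along u from H, so W = 39.5·u = (27.735, -28.125). Tangency of A1 to both parallel lines with radius 4.1 puts A and R at H ± 4.1·n: A = (2.9193, 2.8788), R = (-2.9193, -2.8788). Equal radii place Q and V the same way about W: Q = W + 4.1·n = (30.654, -25.246), V = W − 4.1·n = (24.816, -31.004). Then cos ∠VAH = AV·AH / (|AV||AH|), giving 78.272°.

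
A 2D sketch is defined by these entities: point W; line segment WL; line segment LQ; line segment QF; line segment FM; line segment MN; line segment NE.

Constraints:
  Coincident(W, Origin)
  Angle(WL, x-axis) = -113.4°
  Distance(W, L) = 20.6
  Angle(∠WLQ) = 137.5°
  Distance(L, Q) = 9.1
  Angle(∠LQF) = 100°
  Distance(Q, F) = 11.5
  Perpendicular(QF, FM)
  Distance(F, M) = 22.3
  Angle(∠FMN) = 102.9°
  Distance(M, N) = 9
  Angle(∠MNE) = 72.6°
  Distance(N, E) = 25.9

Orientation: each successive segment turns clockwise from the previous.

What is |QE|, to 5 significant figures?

4.9933

W is at the origin; WL runs at -113.4° with length 20.6, so L = (-8.1812, -18.906). ∠WLQ = 137.5° gives LQ at -155.90° from the x-axis; with |LQ| = 9.1, Q = (-16.488, -22.622). ∠LQF = 100.0° gives QF at 124.10° from the x-axis; with |QF| = 11.5, F = (-22.935, -13.099). QF is perpendicular to FM, so FM runs at 34.100°; with |FM| = 22.3, M = (-4.4696, -0.59661). ∠FMN = 102.9° gives MN at -43.000° from the x-axis; with |MN| = 9.0, N = (2.1125, -6.7346). ∠MNE = 72.6° gives NE at -150.40° from the x-axis; with |NE| = 25.9, E = (-20.407, -19.528). Then |QE| = |E − Q| = 4.9933.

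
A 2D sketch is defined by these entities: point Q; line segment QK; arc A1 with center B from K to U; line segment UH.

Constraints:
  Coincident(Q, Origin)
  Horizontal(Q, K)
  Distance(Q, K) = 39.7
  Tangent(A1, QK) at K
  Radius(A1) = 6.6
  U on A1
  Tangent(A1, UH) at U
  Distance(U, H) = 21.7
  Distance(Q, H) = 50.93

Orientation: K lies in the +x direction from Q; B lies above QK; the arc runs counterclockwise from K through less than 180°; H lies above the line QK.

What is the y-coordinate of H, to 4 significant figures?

29.19

Checks: Q.y = 0.00, K.y = 0.00 ✓; |BU| = 6.600 ✓; ∠(BU, UH) = 90.00° ✓; |UH| = 21.70 ✓; |QH| = 50.93 ✓.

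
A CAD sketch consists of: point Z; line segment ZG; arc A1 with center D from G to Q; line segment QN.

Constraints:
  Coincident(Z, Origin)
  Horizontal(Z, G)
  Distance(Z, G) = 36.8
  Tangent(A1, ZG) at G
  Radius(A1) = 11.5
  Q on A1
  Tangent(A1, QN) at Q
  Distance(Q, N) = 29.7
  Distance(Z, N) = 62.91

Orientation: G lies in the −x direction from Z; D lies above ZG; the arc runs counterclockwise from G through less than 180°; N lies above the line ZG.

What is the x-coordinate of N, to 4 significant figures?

-47.19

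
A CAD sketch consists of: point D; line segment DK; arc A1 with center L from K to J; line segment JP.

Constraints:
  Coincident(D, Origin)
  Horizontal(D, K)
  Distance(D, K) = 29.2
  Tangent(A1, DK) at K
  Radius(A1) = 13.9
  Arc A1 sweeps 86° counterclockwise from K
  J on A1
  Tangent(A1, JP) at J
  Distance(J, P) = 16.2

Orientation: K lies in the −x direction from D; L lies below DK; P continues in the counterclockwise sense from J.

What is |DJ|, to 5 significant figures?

44.965

A1 meets DK tangentially, so LK is at right angles to DK, so L = K + (0, -13.9) = (-29.200, -13.900). On A1, K sits at bearing 90° from L; an 86° counterclockwise sweep puts J at bearing 176°, so J = L + 13.9·(cos 176°, sin 176°) = (-43.066, -12.930). Then |DJ| = |J − D| = 44.965.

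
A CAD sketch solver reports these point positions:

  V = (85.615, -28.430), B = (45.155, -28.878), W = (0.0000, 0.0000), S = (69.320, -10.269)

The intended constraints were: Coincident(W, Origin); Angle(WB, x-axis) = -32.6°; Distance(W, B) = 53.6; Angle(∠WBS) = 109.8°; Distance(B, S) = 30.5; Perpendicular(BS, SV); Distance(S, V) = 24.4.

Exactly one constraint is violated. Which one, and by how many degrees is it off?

Perpendicular(BS, SV) — off by 4.30°.

W = (0.00, 0.00) ✓; WB at -32.60° ✓; |WB| = 53.60 ✓; ∠WBS = 109.8° ✓; |BS| = 30.50 ✓; ∠(BS, SV) = 85.70° ✗; |SV| = 24.40 ✓.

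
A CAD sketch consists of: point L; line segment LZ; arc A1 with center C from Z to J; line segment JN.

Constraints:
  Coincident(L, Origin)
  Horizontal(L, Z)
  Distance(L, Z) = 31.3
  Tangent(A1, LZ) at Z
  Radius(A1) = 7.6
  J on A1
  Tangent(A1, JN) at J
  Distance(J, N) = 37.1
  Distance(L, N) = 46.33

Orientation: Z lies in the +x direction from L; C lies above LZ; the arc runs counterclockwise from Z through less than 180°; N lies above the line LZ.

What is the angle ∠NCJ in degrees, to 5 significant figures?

78.423°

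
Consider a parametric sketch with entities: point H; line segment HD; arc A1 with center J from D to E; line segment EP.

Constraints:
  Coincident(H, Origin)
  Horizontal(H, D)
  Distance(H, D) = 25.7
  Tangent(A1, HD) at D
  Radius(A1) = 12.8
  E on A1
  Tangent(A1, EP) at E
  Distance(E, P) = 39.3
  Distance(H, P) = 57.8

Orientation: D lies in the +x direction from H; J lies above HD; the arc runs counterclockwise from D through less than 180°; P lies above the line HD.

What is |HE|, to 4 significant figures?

41.51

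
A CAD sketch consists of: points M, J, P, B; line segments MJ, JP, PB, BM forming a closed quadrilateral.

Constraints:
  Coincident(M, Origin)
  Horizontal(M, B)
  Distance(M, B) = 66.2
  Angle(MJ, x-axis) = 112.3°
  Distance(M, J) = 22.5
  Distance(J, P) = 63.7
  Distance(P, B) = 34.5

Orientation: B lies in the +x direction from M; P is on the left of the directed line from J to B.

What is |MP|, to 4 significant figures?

63.03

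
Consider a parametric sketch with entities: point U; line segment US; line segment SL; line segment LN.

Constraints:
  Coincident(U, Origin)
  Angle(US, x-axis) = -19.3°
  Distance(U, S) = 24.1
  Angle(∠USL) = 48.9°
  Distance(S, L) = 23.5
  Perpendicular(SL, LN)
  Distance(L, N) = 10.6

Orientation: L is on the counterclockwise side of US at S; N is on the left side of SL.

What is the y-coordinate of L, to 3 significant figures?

13.9

U is at the origin; US runs at -19.3° with length 24.1, so S = 24.1·(cos -19.3°, sin -19.3°) = (22.7, -7.97). ∠USL = 48.9°, so SL runs at -19.3° + (180° − 48.9°) = 112° from the x-axis; with |SL| = 23.5, L = S + 23.5·(cos 112°, sin 112°) = (14.0, 13.9). So L.y = 13.9.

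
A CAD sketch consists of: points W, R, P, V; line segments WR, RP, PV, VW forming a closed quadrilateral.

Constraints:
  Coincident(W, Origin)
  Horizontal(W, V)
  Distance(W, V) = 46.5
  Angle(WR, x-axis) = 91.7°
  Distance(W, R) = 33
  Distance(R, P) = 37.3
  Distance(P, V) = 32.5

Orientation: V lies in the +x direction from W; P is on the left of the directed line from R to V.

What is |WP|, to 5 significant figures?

47.604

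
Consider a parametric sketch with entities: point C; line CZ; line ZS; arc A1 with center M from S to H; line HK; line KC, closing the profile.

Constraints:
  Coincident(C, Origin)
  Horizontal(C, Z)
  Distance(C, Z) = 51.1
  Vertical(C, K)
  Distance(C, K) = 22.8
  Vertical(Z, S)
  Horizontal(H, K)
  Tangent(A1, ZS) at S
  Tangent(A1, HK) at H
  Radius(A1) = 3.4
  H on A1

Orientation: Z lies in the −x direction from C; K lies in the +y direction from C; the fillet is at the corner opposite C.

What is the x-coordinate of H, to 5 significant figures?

-47.700

The virtual corner opposite C is at (-51.100, 22.800). The tangent condition forces MS to be normal to ZS and A1 meets HK tangentially, so MH is at right angles to HK, with radius 3.4, so the center M sits 3.4 in from both sides at M = (-47.700, 19.400). That places the tangent points at S = (-51.100, 19.400) on ZS and H = (-47.700, 22.800) on HK. So H.x = -47.700.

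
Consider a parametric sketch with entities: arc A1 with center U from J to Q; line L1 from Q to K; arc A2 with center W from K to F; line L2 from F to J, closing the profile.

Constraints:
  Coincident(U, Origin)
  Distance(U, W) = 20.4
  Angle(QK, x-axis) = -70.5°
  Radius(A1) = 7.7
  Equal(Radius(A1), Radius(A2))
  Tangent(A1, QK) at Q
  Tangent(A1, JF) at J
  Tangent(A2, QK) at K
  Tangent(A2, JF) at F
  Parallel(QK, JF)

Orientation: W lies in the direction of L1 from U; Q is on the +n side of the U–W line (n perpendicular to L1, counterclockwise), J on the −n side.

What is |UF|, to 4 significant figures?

21.80

The slot axis is L1's direction at -70.5°, so u = (cos -70.5°, sin -70.5°) = (0.3338, -0.9426) and n = (−sin -70.5°, cos -70.5°) = (0.9426, 0.3338). U is at the origin and W lies 20.4 along u from U, so W = 20.4·u = (6.810, -19.23). Tangency of A1 to both parallel lines with radius 7.7 puts Q and J at U ± 7.7·n: Q = (7.258, 2.570), J = (-7.258, -2.570). Equal radii place K and F the same way about W: K = W + 7.7·n = (14.07, -16.66), F = W − 7.7·n = (-0.4487, -21.80). Then |UF| = |F − U| = 21.80.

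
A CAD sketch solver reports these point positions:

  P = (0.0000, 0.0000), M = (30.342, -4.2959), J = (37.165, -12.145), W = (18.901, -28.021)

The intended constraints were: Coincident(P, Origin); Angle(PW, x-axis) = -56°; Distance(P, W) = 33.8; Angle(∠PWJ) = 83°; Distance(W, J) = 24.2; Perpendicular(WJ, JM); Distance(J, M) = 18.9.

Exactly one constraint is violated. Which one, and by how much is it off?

Distance(J, M) = 18.9 — off by 8.50.

P = (0.00, 0.00) ✓; PW at -56.00° ✓; |PW| = 33.80 ✓; ∠PWJ = 83.00° ✓; |WJ| = 24.20 ✓; ∠(WJ, JM) = 90.00° ✓; |JM| = 10.40 ✗.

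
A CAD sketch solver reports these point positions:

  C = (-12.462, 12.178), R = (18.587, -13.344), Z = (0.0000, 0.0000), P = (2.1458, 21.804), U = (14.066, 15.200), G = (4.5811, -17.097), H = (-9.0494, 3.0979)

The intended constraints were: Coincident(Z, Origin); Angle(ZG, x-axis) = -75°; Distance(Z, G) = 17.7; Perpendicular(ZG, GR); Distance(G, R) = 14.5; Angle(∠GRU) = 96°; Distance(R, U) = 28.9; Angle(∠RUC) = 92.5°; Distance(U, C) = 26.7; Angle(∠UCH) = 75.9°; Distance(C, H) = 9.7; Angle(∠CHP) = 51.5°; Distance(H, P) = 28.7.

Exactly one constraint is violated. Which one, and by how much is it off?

Distance(H, P) = 28.7 — off by 6.90.

Z = (0.00, 0.00) ✓; ZG at -75.00° ✓; |ZG| = 17.70 ✓; ∠(ZG, GR) = 90.00° ✓; |GR| = 14.50 ✓; ∠GRU = 96.00° ✓; |RU| = 28.90 ✓; ∠RUC = 92.50° ✓; |UC| = 26.70 ✓; ∠UCH = 75.90° ✓; |CH| = 9.700 ✓; ∠CHP = 51.50° ✓; |HP| = 21.80 ✗.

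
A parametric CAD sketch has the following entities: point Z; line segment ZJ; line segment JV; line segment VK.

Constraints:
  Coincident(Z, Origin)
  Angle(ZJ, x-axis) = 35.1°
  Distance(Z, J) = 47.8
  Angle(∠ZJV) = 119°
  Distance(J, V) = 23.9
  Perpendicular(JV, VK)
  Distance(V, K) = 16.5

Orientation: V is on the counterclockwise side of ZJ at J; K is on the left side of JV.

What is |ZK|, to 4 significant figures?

53.45

Z is at the origin; ZJ runs at 35.1° with length 47.8, so J = 47.8·(cos 35.1°, sin 35.1°) = (39.11, 27.49). ∠ZJV = 119.0°, so JV runs at 35.1° + (180° − 119.0°) = 96.10° from the x-axis; with |JV| = 23.9, V = J + 23.9·(cos 96.10°, sin 96.10°) = (36.57, 51.25). JV is perpendicular to VK; with |VK| = 16.5 on the left of JV, K = V + 16.5·(-0.9943, -0.1063) = (20.16, 49.50). Then |ZK| = |K − Z| = 53.45.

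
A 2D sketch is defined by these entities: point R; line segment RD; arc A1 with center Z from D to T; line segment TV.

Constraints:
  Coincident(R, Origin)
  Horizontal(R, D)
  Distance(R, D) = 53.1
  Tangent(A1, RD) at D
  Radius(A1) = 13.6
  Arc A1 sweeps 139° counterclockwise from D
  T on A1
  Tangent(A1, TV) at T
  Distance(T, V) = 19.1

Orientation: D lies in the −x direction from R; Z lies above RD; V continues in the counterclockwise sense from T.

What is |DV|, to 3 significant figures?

36.8

On A1, D sits at bearing -90° from Z; a 139° counterclockwise sweep puts T at bearing 49°, so T = Z + 13.6·(cos 49°, sin 49°) = (-44.2, 23.9). A1 meets TV tangentially, so ZT is at right angles to TV, so TV runs along (−sin 49°, cos 49°); with |TV| = 19.1, V = (-58.6, 36.4). Then |DV| = |V − D| = 36.8.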